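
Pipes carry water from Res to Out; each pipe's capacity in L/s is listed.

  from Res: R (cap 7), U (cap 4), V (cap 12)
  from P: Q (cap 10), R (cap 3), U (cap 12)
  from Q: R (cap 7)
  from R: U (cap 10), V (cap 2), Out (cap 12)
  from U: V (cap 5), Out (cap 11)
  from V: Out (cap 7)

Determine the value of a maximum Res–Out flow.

Augment Res→R→Out: bottleneck 7, flow now 7.
Augment Res→U→Out: bottleneck 4, flow now 11.
Augment Res→V→Out: bottleneck 7, flow now 18.
No augmenting path remains; maximum flow = 18.
In the residual graph, reachable from Res: {Res, V}.
Min-cut edges: Res→R (7), Res→U (4), V→Out (7); capacity 7 + 4 + 7 = 18.
This cut is saturated, so no flow can exceed 18.

18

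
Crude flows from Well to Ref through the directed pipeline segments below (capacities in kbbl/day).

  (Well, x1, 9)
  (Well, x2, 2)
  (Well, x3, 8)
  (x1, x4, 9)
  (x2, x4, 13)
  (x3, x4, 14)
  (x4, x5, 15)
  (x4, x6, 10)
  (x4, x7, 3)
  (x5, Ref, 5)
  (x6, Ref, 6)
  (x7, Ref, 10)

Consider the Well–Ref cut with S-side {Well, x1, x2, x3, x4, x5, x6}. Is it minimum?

Given cut capacity: 3 + 5 + 6 = 14.
Augment Well→x1→x4→x5→Ref: bottleneck 5, flow now 5.
Augment Well→x1→x4→x6→Ref: bottleneck 4, flow now 9.
Augment Well→x2→x4→x6→Ref: bottleneck 2, flow now 11.
Augment Well→x3→x4→x7→Ref: bottleneck 3, flow now 14.
No augmenting path remains; maximum flow = 14.
Cut capacity 14 equals the max flow, so it is a minimum cut.

Yes — it is a minimum cut (capacity 14).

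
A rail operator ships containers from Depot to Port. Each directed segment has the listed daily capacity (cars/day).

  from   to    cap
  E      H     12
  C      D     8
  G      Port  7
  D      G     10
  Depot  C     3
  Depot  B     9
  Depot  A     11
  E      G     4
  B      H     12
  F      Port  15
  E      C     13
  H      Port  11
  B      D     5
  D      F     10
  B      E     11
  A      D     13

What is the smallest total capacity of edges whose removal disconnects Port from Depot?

Augment Depot→B→H→Port: bottleneck 9, flow now 9.
Augment Depot→A→D→F→Port: bottleneck 10, flow now 19.
Augment Depot→A→D→G→Port: bottleneck 1, flow now 20.
Augment Depot→C→D→G→Port: bottleneck 3, flow now 23.
No augmenting path remains; maximum flow = 23.
By max-flow min-cut, the minimum cut capacity equals the max flow.
In the residual graph, reachable from Depot: {Depot}.
Min-cut edges: Depot→A (11), Depot→B (9), Depot→C (3); capacity 11 + 9 + 3 = 23.

23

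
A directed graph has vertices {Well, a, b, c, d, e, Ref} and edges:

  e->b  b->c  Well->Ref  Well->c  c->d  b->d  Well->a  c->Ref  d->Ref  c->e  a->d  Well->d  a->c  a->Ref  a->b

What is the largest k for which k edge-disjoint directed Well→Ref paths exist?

Assign every edge capacity 1; by Menger, the answer equals the max flow.
Path Well→Ref (+1); total 1.
Path Well→a→Ref (+1); total 2.
Path Well→c→Ref (+1); total 3.
Path Well→d→Ref (+1); total 4.
No residual Well→Ref path; max flow = 4.
Certifying cut of size 4: {Well→Ref, Well→a, Well→c, Well→d}.

4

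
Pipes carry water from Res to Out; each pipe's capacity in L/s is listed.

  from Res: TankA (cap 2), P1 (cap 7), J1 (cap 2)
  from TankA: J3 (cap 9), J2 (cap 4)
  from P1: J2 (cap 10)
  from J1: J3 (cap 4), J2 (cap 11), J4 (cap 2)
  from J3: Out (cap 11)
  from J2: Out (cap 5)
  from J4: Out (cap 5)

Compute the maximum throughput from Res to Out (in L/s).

Augment Res→TankA→J3→Out: bottleneck 2, flow now 2.
Augment Res→P1→J2→Out: bottleneck 5, flow now 7.
Augment Res→J1→J3→Out: bottleneck 2, flow now 9.
No augmenting path remains; maximum flow = 9.
In the residual graph, reachable from Res: {Res, P1, J2}.
Min-cut edges: Res→TankA (2), Res→J1 (2), J2→Out (5); capacity 2 + 2 + 5 = 9.
This cut is saturated, so no flow can exceed 9.

9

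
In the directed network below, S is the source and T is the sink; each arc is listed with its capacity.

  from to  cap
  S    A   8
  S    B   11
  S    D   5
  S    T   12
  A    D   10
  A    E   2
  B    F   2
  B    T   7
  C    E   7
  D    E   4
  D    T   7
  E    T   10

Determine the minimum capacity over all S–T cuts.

32

Augment S→T: bottleneck 12, flow now 12.
Augment S→B→T: bottleneck 7, flow now 19.
Augment S→D→T: bottleneck 5, flow now 24.
Augment S→A→D→T: bottleneck 2, flow now 26.
Augment S→A→E→T: bottleneck 2, flow now 28.
Augment S→A→D→E→T: bottleneck 4, flow now 32.
No augmenting path remains; maximum flow = 32.
By max-flow min-cut, the minimum cut capacity equals the max flow.
In the residual graph, reachable from S: {S, B, F}.
Min-cut edges: S→A (8), S→D (5), S→T (12), B→T (7); capacity 8 + 5 + 12 + 7 = 32.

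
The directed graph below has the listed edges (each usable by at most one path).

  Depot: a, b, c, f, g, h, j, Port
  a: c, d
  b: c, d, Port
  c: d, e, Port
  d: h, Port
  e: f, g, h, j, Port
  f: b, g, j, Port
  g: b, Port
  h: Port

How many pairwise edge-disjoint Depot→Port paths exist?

Assign every edge capacity 1; by Menger, the answer equals the max flow.
Path Depot→Port (+1); total 1.
Path Depot→b→Port (+1); total 2.
Path Depot→c→Port (+1); total 3.
Path Depot→f→Port (+1); total 4.
Path Depot→g→Port (+1); total 5.
Path Depot→h→Port (+1); total 6.
Path Depot→a→d→Port (+1); total 7.
No residual Depot→Port path; max flow = 7.
Certifying cut of size 7: {Depot→Port, Depot→a, Depot→b, Depot→c, Depot→f, Depot→g, Depot→h}.

7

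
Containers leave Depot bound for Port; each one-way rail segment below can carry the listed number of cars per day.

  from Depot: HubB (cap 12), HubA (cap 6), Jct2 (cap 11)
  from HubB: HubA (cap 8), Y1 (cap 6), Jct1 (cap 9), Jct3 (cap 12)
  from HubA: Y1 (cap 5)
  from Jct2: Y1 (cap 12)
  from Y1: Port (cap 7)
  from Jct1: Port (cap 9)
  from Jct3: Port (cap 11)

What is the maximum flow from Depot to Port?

19

Augment Depot→HubB→Y1→Port: bottleneck 6, flow now 6.
Augment Depot→HubB→Jct1→Port: bottleneck 6, flow now 12.
Augment Depot→HubA→Y1→Port: bottleneck 1, flow now 13.
Augment Depot→HubA→Y1→HubB→Jct1→Port: bottleneck 3, flow now 16. (uses reverse residual edge)
Augment Depot→HubA→Y1→HubB→Jct3→Port: bottleneck 1, flow now 17. (uses reverse residual edge)
Augment Depot→Jct2→Y1→HubB→Jct3→Port: bottleneck 2, flow now 19. (uses reverse residual edge)
No augmenting path remains; maximum flow = 19.
In the residual graph, reachable from Depot: {Depot, HubA, Jct2, Y1}.
Min-cut edges: Depot→HubB (12), Y1→Port (7); capacity 12 + 7 = 19.
This cut is saturated, so no flow can exceed 19.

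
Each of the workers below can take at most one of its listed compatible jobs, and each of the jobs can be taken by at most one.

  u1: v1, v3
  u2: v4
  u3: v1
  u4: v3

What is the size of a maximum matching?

Unit-capacity flow: source→left, listed edges, right→sink; max matching = max flow.
Augmenting path u1→v1 (+1); matched 1.
Augmenting path u2→v4 (+1); matched 2.
Augmenting path u4→v3 (+1); matched 3.
No augmenting path remains; maximum matching = 3.
König certificate: {u2, v1, v3} is a vertex cover of size 3 (every listed pair touches it), so no matching can be larger.

3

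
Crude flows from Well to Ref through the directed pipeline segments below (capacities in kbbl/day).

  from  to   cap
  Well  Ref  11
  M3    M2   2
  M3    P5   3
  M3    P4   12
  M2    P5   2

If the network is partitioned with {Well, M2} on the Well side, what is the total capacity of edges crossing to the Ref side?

13

Edges leaving {Well, M2}: Well→Ref (11), M2→P5 (2).
Cut capacity = 11 + 2 = 13.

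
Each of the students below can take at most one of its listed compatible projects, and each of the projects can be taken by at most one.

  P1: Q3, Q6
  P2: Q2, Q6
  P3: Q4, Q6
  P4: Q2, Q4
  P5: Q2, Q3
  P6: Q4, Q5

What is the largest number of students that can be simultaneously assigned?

5

Unit-capacity flow: source→left, listed edges, right→sink; max matching = max flow.
Augmenting path P1→Q3 (+1); matched 1.
Augmenting path P2→Q2 (+1); matched 2.
Augmenting path P3→Q4 (+1); matched 3.
Augmenting path P6→Q5 (+1); matched 4.
Augmenting path P4→Q2→P2→Q6 (+1); matched 5.
No augmenting path remains; maximum matching = 5.
König certificate: {P6, Q2, Q3, Q4, Q6} is a vertex cover of size 5 (every listed pair touches it), so no matching can be larger.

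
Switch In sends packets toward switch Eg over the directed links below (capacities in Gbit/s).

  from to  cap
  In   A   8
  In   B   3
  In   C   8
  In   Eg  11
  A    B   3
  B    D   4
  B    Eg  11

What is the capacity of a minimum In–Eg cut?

Augment In→Eg: bottleneck 11, flow now 11.
Augment In→B→Eg: bottleneck 3, flow now 14.
Augment In→A→B→Eg: bottleneck 3, flow now 17.
No augmenting path remains; maximum flow = 17.
By max-flow min-cut, the minimum cut capacity equals the max flow.
In the residual graph, reachable from In: {In, A, C}.
Min-cut edges: In→B (3), In→Eg (11), A→B (3); capacity 3 + 11 + 3 = 17.

17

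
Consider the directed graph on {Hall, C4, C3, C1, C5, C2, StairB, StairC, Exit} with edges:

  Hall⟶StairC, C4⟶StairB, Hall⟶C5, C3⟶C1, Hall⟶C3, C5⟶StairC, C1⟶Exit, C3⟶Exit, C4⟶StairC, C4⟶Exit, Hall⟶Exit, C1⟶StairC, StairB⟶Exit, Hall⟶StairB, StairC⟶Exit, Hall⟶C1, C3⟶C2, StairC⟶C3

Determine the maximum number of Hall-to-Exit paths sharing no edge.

Assign every edge capacity 1; by Menger, the answer equals the max flow.
Path Hall→Exit (+1); total 1.
Path Hall→C3→Exit (+1); total 2.
Path Hall→C1→Exit (+1); total 3.
Path Hall→StairB→Exit (+1); total 4.
Path Hall→StairC→Exit (+1); total 5.
No residual Hall→Exit path; max flow = 5.
Certifying cut of size 5: {C1→Exit, C3→Exit, Hall→Exit, Hall→StairB, StairC→Exit}.

5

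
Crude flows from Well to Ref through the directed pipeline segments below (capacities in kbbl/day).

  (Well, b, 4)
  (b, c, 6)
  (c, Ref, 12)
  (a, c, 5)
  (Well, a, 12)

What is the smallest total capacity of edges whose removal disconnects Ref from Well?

Augment Well→a→c→Ref: bottleneck 5, flow now 5.
Augment Well→b→c→Ref: bottleneck 4, flow now 9.
No augmenting path remains; maximum flow = 9.
By max-flow min-cut, the minimum cut capacity equals the max flow.
In the residual graph, reachable from Well: {Well, a}.
Min-cut edges: Well→b (4), a→c (5); capacity 4 + 5 = 9.

9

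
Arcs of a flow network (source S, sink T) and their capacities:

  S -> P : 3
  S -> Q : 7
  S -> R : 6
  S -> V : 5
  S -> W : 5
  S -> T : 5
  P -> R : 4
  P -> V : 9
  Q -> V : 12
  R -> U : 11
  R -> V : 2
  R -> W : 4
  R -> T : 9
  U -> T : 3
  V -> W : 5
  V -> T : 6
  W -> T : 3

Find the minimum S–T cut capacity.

Augment S→T: bottleneck 5, flow now 5.
Augment S→R→T: bottleneck 6, flow now 11.
Augment S→V→T: bottleneck 5, flow now 16.
Augment S→W→T: bottleneck 3, flow now 19.
Augment S→P→R→T: bottleneck 3, flow now 22.
Augment S→Q→V→T: bottleneck 1, flow now 23.
No augmenting path remains; maximum flow = 23.
By max-flow min-cut, the minimum cut capacity equals the max flow.
In the residual graph, reachable from S: {S, Q, V, W}.
Min-cut edges: S→P (3), S→R (6), S→T (5), V→T (6), W→T (3); capacity 3 + 6 + 5 + 6 + 3 = 23.

23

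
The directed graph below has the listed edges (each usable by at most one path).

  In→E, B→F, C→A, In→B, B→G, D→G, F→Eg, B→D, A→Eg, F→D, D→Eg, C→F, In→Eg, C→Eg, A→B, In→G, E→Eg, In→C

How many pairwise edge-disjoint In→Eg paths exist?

4

Assign every edge capacity 1; by Menger, the answer equals the max flow.
Path In→Eg (+1); total 1.
Path In→C→Eg (+1); total 2.
Path In→E→Eg (+1); total 3.
Path In→B→D→Eg (+1); total 4.
No residual In→Eg path; max flow = 4.
Certifying cut of size 4: {In→B, In→C, In→E, In→Eg}.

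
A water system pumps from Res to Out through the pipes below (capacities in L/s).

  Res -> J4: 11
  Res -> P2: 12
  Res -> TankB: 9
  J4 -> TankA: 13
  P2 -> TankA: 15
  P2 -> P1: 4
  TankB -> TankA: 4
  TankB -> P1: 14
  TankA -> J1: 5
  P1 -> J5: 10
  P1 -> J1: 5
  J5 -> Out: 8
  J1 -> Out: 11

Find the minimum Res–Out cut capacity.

Augment Res→J4→TankA→J1→Out: bottleneck 5, flow now 5.
Augment Res→P2→P1→J5→Out: bottleneck 4, flow now 9.
Augment Res→TankB→P1→J5→Out: bottleneck 4, flow now 13.
Augment Res→TankB→P1→J1→Out: bottleneck 5, flow now 18.
No augmenting path remains; maximum flow = 18.
By max-flow min-cut, the minimum cut capacity equals the max flow.
In the residual graph, reachable from Res: {Res, J4, P2, TankA}.
Min-cut edges: Res→TankB (9), P2→P1 (4), TankA→J1 (5); capacity 9 + 4 + 5 = 18.

18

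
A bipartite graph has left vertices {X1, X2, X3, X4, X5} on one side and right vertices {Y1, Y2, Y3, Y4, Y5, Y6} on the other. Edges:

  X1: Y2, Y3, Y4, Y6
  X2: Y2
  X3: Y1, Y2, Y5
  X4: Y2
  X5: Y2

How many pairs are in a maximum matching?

Unit-capacity flow: source→left, listed edges, right→sink; max matching = max flow.
Augmenting path X1→Y2 (+1); matched 1.
Augmenting path X3→Y1 (+1); matched 2.
Augmenting path X2→Y2→X1→Y3 (+1); matched 3.
No augmenting path remains; maximum matching = 3.
König certificate: {X1, X3, Y2} is a vertex cover of size 3 (every listed pair touches it), so no matching can be larger.

3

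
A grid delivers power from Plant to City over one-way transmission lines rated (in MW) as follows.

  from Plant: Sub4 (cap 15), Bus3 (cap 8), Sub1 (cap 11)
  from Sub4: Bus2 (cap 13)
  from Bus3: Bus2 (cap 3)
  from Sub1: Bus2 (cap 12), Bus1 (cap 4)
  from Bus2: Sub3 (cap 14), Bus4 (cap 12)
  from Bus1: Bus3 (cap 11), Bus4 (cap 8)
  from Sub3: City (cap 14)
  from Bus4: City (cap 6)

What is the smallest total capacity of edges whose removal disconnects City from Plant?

Augment Plant→Sub4→Bus2→Sub3→City: bottleneck 13, flow now 13.
Augment Plant→Bus3→Bus2→Sub3→City: bottleneck 1, flow now 14.
Augment Plant→Bus3→Bus2→Bus4→City: bottleneck 2, flow now 16.
Augment Plant→Sub1→Bus2→Bus4→City: bottleneck 4, flow now 20.
No augmenting path remains; maximum flow = 20.
By max-flow min-cut, the minimum cut capacity equals the max flow.
In the residual graph, reachable from Plant: {Plant, Sub4, Bus3, Sub1, Bus2, Bus1, Bus4}.
Min-cut edges: Bus2→Sub3 (14), Bus4→City (6); capacity 14 + 6 = 20.

20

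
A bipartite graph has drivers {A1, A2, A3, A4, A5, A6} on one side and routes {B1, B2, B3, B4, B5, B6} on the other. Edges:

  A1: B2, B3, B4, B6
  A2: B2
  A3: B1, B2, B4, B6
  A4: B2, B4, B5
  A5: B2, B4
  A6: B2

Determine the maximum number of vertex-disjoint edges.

Unit-capacity flow: source→left, listed edges, right→sink; max matching = max flow.
Augmenting path A1→B2 (+1); matched 1.
Augmenting path A3→B1 (+1); matched 2.
Augmenting path A4→B4 (+1); matched 3.
Augmenting path A2→B2→A1→B3 (+1); matched 4.
Augmenting path A5→B4→A4→B5 (+1); matched 5.
No augmenting path remains; maximum matching = 5.
König certificate: {A1, A3, A4, A5, B2} is a vertex cover of size 5 (every listed pair touches it), so no matching can be larger.

5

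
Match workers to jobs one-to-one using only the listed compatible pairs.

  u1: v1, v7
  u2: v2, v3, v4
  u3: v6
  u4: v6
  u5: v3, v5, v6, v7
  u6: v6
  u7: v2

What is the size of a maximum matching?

Unit-capacity flow: source→left, listed edges, right→sink; max matching = max flow.
Augmenting path u1→v1 (+1); matched 1.
Augmenting path u2→v2 (+1); matched 2.
Augmenting path u3→v6 (+1); matched 3.
Augmenting path u5→v3 (+1); matched 4.
Augmenting path u7→v2→u2→v4 (+1); matched 5.
No augmenting path remains; maximum matching = 5.
König certificate: {u1, u2, u5, u7, v6} is a vertex cover of size 5 (every listed pair touches it), so no matching can be larger.

5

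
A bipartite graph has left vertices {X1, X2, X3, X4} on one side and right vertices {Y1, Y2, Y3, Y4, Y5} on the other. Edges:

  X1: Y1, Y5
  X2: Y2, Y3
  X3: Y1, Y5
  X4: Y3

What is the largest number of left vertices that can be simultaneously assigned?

Unit-capacity flow: source→left, listed edges, right→sink; max matching = max flow.
Augmenting path X1→Y1 (+1); matched 1.
Augmenting path X2→Y2 (+1); matched 2.
Augmenting path X3→Y5 (+1); matched 3.
Augmenting path X4→Y3 (+1); matched 4.
No augmenting path remains; maximum matching = 4.
König certificate: {X1, X2, X3, X4} is a vertex cover of size 4 (every listed pair touches it), so no matching can be larger.

4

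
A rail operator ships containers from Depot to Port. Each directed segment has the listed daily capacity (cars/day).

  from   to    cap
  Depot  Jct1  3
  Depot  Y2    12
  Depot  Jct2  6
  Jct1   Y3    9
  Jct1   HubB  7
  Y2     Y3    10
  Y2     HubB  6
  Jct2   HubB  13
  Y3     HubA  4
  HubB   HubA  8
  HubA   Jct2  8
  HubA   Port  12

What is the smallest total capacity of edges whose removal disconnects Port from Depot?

Augment Depot→Jct1→Y3→HubA→Port: bottleneck 3, flow now 3.
Augment Depot→Y2→Y3→HubA→Port: bottleneck 1, flow now 4.
Augment Depot→Y2→HubB→HubA→Port: bottleneck 6, flow now 10.
Augment Depot→Jct2→HubB→HubA→Port: bottleneck 2, flow now 12.
No augmenting path remains; maximum flow = 12.
By max-flow min-cut, the minimum cut capacity equals the max flow.
In the residual graph, reachable from Depot: {Depot, Jct1, Y2, Jct2, Y3, HubB}.
Min-cut edges: Y3→HubA (4), HubB→HubA (8); capacity 4 + 8 = 12.

12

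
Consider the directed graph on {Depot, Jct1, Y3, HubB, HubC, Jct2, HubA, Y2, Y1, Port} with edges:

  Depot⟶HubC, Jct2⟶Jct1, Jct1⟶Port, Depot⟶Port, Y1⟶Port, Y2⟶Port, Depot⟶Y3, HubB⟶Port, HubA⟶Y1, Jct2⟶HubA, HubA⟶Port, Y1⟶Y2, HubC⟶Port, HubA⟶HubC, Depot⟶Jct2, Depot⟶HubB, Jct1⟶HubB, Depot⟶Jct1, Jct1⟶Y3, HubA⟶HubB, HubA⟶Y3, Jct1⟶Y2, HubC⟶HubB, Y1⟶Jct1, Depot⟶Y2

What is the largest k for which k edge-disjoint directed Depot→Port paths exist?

6

Assign every edge capacity 1; by Menger, the answer equals the max flow.
Path Depot→Port (+1); total 1.
Path Depot→Jct1→Port (+1); total 2.
Path Depot→HubB→Port (+1); total 3.
Path Depot→HubC→Port (+1); total 4.
Path Depot→Y2→Port (+1); total 5.
Path Depot→Jct2→HubA→Port (+1); total 6.
No residual Depot→Port path; max flow = 6.
Certifying cut of size 6: {Depot→HubB, Depot→HubC, Depot→Jct1, Depot→Jct2, Depot→Port, Depot→Y2}.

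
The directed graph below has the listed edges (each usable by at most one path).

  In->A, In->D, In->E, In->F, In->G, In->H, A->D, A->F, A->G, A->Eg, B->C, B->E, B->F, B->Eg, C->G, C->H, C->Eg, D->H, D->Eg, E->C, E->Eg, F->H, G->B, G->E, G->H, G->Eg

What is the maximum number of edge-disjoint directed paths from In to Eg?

4

Assign every edge capacity 1; by Menger, the answer equals the max flow.
Path In→A→Eg (+1); total 1.
Path In→D→Eg (+1); total 2.
Path In→E→Eg (+1); total 3.
Path In→G→Eg (+1); total 4.
No residual In→Eg path; max flow = 4.
Certifying cut of size 4: {In→A, In→D, In→E, In→G}.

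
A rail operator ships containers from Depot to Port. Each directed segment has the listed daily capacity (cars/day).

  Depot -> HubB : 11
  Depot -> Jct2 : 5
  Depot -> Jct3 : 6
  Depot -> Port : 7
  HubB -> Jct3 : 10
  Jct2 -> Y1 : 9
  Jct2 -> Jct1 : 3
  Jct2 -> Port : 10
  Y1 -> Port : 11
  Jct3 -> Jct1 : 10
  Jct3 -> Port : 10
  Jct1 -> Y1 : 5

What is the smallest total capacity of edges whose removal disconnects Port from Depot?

Augment Depot→Port: bottleneck 7, flow now 7.
Augment Depot→Jct2→Port: bottleneck 5, flow now 12.
Augment Depot→Jct3→Port: bottleneck 6, flow now 18.
Augment Depot→HubB→Jct3→Port: bottleneck 4, flow now 22.
Augment Depot→HubB→Jct3→Jct1→Y1→Port: bottleneck 5, flow now 27.
No augmenting path remains; maximum flow = 27.
By max-flow min-cut, the minimum cut capacity equals the max flow.
In the residual graph, reachable from Depot: {Depot, HubB, Jct3, Jct1}.
Min-cut edges: Depot→Jct2 (5), Depot→Port (7), Jct3→Port (10), Jct1→Y1 (5); capacity 5 + 7 + 10 + 5 = 27.

27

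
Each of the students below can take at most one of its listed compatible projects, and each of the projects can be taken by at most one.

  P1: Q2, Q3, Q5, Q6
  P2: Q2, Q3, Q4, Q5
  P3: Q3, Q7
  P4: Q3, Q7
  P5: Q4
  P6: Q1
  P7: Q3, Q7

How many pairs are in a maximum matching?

Unit-capacity flow: source→left, listed edges, right→sink; max matching = max flow.
Augmenting path P1→Q2 (+1); matched 1.
Augmenting path P2→Q3 (+1); matched 2.
Augmenting path P3→Q7 (+1); matched 3.
Augmenting path P5→Q4 (+1); matched 4.
Augmenting path P6→Q1 (+1); matched 5.
Augmenting path P4→Q3→P2→Q5 (+1); matched 6.
No augmenting path remains; maximum matching = 6.
König certificate: {P1, P2, P5, P6, Q3, Q7} is a vertex cover of size 6 (every listed pair touches it), so no matching can be larger.

6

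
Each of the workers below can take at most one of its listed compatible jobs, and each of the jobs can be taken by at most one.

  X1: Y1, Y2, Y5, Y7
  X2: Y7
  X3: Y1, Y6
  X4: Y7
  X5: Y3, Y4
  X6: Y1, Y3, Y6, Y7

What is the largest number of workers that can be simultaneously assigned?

Unit-capacity flow: source→left, listed edges, right→sink; max matching = max flow.
Augmenting path X1→Y1 (+1); matched 1.
Augmenting path X2→Y7 (+1); matched 2.
Augmenting path X3→Y6 (+1); matched 3.
Augmenting path X5→Y3 (+1); matched 4.
Augmenting path X6→Y1→X1→Y2 (+1); matched 5.
No augmenting path remains; maximum matching = 5.
König certificate: {X1, X3, X5, X6, Y7} is a vertex cover of size 5 (every listed pair touches it), so no matching can be larger.

5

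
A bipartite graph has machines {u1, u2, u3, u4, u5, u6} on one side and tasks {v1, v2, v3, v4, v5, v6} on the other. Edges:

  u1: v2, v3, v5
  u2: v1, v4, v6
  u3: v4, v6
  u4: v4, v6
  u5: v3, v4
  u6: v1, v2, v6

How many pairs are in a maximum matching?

6

Unit-capacity flow: source→left, listed edges, right→sink; max matching = max flow.
Augmenting path u1→v2 (+1); matched 1.
Augmenting path u2→v1 (+1); matched 2.
Augmenting path u3→v4 (+1); matched 3.
Augmenting path u4→v6 (+1); matched 4.
Augmenting path u5→v3 (+1); matched 5.
Augmenting path u6→v2→u1→v5 (+1); matched 6.
No augmenting path remains; maximum matching = 6.
König certificate: {u1, u2, u3, u4, u5, u6} is a vertex cover of size 6 (every listed pair touches it), so no matching can be larger.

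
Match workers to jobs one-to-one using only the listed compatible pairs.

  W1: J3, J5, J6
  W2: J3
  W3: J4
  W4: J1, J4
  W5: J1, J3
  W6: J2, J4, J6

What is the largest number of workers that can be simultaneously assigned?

Unit-capacity flow: source→left, listed edges, right→sink; max matching = max flow.
Augmenting path W1→J3 (+1); matched 1.
Augmenting path W3→J4 (+1); matched 2.
Augmenting path W4→J1 (+1); matched 3.
Augmenting path W6→J2 (+1); matched 4.
Augmenting path W2→J3→W1→J5 (+1); matched 5.
No augmenting path remains; maximum matching = 5.
König certificate: {W1, W6, J1, J3, J4} is a vertex cover of size 5 (every listed pair touches it), so no matching can be larger.

5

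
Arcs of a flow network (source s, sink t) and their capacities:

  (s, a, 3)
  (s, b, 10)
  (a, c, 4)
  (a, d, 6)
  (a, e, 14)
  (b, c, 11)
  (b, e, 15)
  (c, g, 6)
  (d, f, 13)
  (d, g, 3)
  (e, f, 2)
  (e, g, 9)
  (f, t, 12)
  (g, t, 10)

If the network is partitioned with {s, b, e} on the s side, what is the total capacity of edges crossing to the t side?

Edges leaving {s, b, e}: s→a (3), b→c (11), e→f (2), e→g (9).
Cut capacity = 3 + 11 + 2 + 9 = 25.

25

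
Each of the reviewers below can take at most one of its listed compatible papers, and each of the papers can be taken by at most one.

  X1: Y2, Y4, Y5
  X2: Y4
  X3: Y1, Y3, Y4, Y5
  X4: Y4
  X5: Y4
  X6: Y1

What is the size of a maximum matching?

4

Unit-capacity flow: source→left, listed edges, right→sink; max matching = max flow.
Augmenting path X1→Y2 (+1); matched 1.
Augmenting path X2→Y4 (+1); matched 2.
Augmenting path X3→Y1 (+1); matched 3.
Augmenting path X6→Y1→X3→Y3 (+1); matched 4.
No augmenting path remains; maximum matching = 4.
König certificate: {X1, X3, X6, Y4} is a vertex cover of size 4 (every listed pair touches it), so no matching can be larger.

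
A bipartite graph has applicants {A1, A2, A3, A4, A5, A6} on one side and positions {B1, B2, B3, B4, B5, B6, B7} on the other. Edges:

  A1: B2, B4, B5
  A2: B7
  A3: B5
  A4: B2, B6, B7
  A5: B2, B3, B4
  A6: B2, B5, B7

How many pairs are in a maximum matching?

6

Unit-capacity flow: source→left, listed edges, right→sink; max matching = max flow.
Augmenting path A1→B2 (+1); matched 1.
Augmenting path A2→B7 (+1); matched 2.
Augmenting path A3→B5 (+1); matched 3.
Augmenting path A4→B6 (+1); matched 4.
Augmenting path A5→B3 (+1); matched 5.
Augmenting path A6→B2→A1→B4 (+1); matched 6.
No augmenting path remains; maximum matching = 6.
König certificate: {A1, A2, A3, A4, A5, A6} is a vertex cover of size 6 (every listed pair touches it), so no matching can be larger.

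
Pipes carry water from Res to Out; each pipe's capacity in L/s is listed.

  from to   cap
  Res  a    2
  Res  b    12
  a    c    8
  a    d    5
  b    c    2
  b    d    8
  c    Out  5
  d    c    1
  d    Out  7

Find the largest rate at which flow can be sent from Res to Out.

Augment Res→a→c→Out: bottleneck 2, flow now 2.
Augment Res→b→c→Out: bottleneck 2, flow now 4.
Augment Res→b→d→Out: bottleneck 7, flow now 11.
Augment Res→b→d→c→Out: bottleneck 1, flow now 12.
No augmenting path remains; maximum flow = 12.
In the residual graph, reachable from Res: {Res, b}.
Min-cut edges: Res→a (2), b→c (2), b→d (8); capacity 2 + 2 + 8 = 12.
This cut is saturated, so no flow can exceed 12.

12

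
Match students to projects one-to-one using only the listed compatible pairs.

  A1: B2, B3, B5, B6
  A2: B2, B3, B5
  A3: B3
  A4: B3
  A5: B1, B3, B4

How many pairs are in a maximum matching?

4

Unit-capacity flow: source→left, listed edges, right→sink; max matching = max flow.
Augmenting path A1→B2 (+1); matched 1.
Augmenting path A2→B3 (+1); matched 2.
Augmenting path A5→B1 (+1); matched 3.
Augmenting path A3→B3→A2→B5 (+1); matched 4.
No augmenting path remains; maximum matching = 4.
König certificate: {A1, A2, A5, B3} is a vertex cover of size 4 (every listed pair touches it), so no matching can be larger.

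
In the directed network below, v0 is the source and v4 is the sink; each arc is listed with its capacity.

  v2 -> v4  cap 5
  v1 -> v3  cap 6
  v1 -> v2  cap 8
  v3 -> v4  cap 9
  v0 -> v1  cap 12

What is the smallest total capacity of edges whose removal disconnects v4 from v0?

Augment v0→v1→v2→v4: bottleneck 5, flow now 5.
Augment v0→v1→v3→v4: bottleneck 6, flow now 11.
No augmenting path remains; maximum flow = 11.
By max-flow min-cut, the minimum cut capacity equals the max flow.
In the residual graph, reachable from v0: {v0, v1, v2}.
Min-cut edges: v1→v3 (6), v2→v4 (5); capacity 6 + 5 = 11.

11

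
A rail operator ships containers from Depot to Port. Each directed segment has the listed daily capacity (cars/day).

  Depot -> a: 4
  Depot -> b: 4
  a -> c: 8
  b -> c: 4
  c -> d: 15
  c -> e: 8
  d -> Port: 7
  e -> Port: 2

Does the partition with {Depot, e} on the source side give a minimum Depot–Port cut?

Given cut capacity: 4 + 4 + 2 = 10.
Augment Depot→a→c→d→Port: bottleneck 4, flow now 4.
Augment Depot→b→c→d→Port: bottleneck 3, flow now 7.
Augment Depot→b→c→e→Port: bottleneck 1, flow now 8.
No augmenting path remains; maximum flow = 8.
In the residual graph, reachable from Depot: {Depot}.
Min-cut edges: Depot→a (4), Depot→b (4); capacity 4 + 4 = 8.
Cut capacity 10 exceeds the max flow 8, so it is not minimum.

No — its capacity is 10, but the minimum cut has capacity 8.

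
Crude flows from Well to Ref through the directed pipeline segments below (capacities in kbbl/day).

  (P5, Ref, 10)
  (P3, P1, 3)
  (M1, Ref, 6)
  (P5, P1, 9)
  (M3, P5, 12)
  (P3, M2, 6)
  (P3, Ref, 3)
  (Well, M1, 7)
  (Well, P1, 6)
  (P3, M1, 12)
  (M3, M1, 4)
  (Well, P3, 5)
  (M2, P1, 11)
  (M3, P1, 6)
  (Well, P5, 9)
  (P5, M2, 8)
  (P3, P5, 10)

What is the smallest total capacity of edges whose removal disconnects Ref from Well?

Augment Well→P3→Ref: bottleneck 3, flow now 3.
Augment Well→P5→Ref: bottleneck 9, flow now 12.
Augment Well→M1→Ref: bottleneck 6, flow now 18.
Augment Well→P3→P5→Ref: bottleneck 1, flow now 19.
No augmenting path remains; maximum flow = 19.
By max-flow min-cut, the minimum cut capacity equals the max flow.
In the residual graph, reachable from Well: {Well, P3, P5, M2, P1, M1}.
Min-cut edges: P3→Ref (3), P5→Ref (10), M1→Ref (6); capacity 3 + 10 + 6 = 19.

19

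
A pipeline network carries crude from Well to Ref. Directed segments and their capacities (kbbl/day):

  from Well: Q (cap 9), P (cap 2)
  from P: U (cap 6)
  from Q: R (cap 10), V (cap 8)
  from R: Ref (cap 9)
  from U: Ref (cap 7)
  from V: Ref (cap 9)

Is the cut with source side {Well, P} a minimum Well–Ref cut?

No — its capacity is 15, but the minimum cut has capacity 11.

Given cut capacity: 9 + 6 = 15.
Augment Well→P→U→Ref: bottleneck 2, flow now 2.
Augment Well→Q→R→Ref: bottleneck 9, flow now 11.
No augmenting path remains; maximum flow = 11.
In the residual graph, reachable from Well: {Well}.
Min-cut edges: Well→P (2), Well→Q (9); capacity 2 + 9 = 11.
Cut capacity 15 exceeds the max flow 11, so it is not minimum.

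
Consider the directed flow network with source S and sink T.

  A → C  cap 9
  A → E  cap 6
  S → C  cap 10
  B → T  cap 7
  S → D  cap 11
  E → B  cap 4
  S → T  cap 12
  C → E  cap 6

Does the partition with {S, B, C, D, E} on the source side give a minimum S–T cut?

Given cut capacity: 12 + 7 = 19.
Augment S→T: bottleneck 12, flow now 12.
Augment S→C→E→B→T: bottleneck 4, flow now 16.
No augmenting path remains; maximum flow = 16.
In the residual graph, reachable from S: {S, C, D, E}.
Min-cut edges: S→T (12), E→B (4); capacity 12 + 4 = 16.
Cut capacity 19 exceeds the max flow 16, so it is not minimum.

No — its capacity is 19, but the minimum cut has capacity 16.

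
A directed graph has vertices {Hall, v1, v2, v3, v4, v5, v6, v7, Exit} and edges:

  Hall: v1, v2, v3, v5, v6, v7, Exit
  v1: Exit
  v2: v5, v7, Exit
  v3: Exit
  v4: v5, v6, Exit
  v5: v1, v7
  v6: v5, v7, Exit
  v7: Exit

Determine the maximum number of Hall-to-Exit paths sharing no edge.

6

Assign every edge capacity 1; by Menger, the answer equals the max flow.
Path Hall→Exit (+1); total 1.
Path Hall→v1→Exit (+1); total 2.
Path Hall→v2→Exit (+1); total 3.
Path Hall→v3→Exit (+1); total 4.
Path Hall→v6→Exit (+1); total 5.
Path Hall→v7→Exit (+1); total 6.
No residual Hall→Exit path; max flow = 6.
Certifying cut of size 6: {Hall→Exit, Hall→v2, Hall→v3, Hall→v6, v1→Exit, v7→Exit}.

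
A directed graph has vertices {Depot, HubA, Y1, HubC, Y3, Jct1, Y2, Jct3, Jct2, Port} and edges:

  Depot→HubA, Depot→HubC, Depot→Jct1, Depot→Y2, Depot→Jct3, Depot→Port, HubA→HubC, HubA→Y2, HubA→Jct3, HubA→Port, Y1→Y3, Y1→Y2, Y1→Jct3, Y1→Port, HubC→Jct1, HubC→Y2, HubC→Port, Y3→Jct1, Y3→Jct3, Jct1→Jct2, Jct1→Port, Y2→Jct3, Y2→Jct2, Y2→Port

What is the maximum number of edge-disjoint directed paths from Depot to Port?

Assign every edge capacity 1; by Menger, the answer equals the max flow.
Path Depot→Port (+1); total 1.
Path Depot→HubA→Port (+1); total 2.
Path Depot→HubC→Port (+1); total 3.
Path Depot→Jct1→Port (+1); total 4.
Path Depot→Y2→Port (+1); total 5.
No residual Depot→Port path; max flow = 5.
Certifying cut of size 5: {Depot→HubA, Depot→HubC, Depot→Jct1, Depot→Port, Depot→Y2}.

5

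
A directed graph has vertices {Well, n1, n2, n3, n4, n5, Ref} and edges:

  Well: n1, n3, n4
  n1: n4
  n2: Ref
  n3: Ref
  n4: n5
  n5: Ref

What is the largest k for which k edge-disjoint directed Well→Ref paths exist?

2

Assign every edge capacity 1; by Menger, the answer equals the max flow.
Path Well→n3→Ref (+1); total 1.
Path Well→n4→n5→Ref (+1); total 2.
No residual Well→Ref path; max flow = 2.
Certifying cut of size 2: {Well→n3, n4→n5}.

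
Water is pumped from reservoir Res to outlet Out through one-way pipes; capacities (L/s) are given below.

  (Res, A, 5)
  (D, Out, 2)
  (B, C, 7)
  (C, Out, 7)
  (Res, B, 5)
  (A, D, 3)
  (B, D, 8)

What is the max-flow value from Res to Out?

7

Augment Res→A→D→Out: bottleneck 2, flow now 2.
Augment Res→B→C→Out: bottleneck 5, flow now 7.
No augmenting path remains; maximum flow = 7.
In the residual graph, reachable from Res: {Res, A, D}.
Min-cut edges: Res→B (5), D→Out (2); capacity 5 + 2 = 7.
This cut is saturated, so no flow can exceed 7.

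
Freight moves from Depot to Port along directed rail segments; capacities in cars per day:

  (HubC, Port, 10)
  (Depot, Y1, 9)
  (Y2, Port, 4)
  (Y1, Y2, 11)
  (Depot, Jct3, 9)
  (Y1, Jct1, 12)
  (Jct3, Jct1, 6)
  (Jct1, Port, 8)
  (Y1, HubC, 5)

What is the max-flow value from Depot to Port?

Augment Depot→Jct3→Jct1→Port: bottleneck 6, flow now 6.
Augment Depot→Y1→HubC→Port: bottleneck 5, flow now 11.
Augment Depot→Y1→Y2→Port: bottleneck 4, flow now 15.
No augmenting path remains; maximum flow = 15.
In the residual graph, reachable from Depot: {Depot, Jct3}.
Min-cut edges: Depot→Y1 (9), Jct3→Jct1 (6); capacity 9 + 6 = 15.
This cut is saturated, so no flow can exceed 15.

15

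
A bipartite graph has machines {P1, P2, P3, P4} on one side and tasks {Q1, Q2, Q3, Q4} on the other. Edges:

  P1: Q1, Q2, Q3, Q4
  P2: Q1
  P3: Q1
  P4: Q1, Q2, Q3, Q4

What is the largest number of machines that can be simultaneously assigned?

Unit-capacity flow: source→left, listed edges, right→sink; max matching = max flow.
Augmenting path P1→Q1 (+1); matched 1.
Augmenting path P4→Q2 (+1); matched 2.
Augmenting path P2→Q1→P1→Q3 (+1); matched 3.
No augmenting path remains; maximum matching = 3.
König certificate: {P1, P4, Q1} is a vertex cover of size 3 (every listed pair touches it), so no matching can be larger.

3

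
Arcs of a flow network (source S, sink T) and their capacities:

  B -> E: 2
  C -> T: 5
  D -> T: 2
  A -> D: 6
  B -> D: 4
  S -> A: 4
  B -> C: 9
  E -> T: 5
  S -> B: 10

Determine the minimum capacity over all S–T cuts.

Augment S→A→D→T: bottleneck 2, flow now 2.
Augment S→B→C→T: bottleneck 5, flow now 7.
Augment S→B→E→T: bottleneck 2, flow now 9.
No augmenting path remains; maximum flow = 9.
By max-flow min-cut, the minimum cut capacity equals the max flow.
In the residual graph, reachable from S: {S, A, B, C, D}.
Min-cut edges: B→E (2), C→T (5), D→T (2); capacity 2 + 5 + 2 = 9.

9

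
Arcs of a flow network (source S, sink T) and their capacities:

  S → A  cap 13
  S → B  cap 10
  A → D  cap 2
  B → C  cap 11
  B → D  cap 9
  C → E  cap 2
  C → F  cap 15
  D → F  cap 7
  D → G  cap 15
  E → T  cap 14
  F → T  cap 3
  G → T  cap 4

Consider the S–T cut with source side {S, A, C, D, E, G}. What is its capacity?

50

Edges leaving {S, A, C, D, E, G}: S→B (10), C→F (15), D→F (7), E→T (14), G→T (4).
Cut capacity = 10 + 15 + 7 + 14 + 4 = 50.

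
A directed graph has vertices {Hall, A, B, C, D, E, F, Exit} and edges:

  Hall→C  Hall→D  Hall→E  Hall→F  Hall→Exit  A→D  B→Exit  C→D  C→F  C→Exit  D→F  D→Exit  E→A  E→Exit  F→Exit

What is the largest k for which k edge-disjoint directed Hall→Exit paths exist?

5

Assign every edge capacity 1; by Menger, the answer equals the max flow.
Path Hall→Exit (+1); total 1.
Path Hall→C→Exit (+1); total 2.
Path Hall→D→Exit (+1); total 3.
Path Hall→E→Exit (+1); total 4.
Path Hall→F→Exit (+1); total 5.
No residual Hall→Exit path; max flow = 5.
Certifying cut of size 5: {Hall→C, Hall→D, Hall→E, Hall→Exit, Hall→F}.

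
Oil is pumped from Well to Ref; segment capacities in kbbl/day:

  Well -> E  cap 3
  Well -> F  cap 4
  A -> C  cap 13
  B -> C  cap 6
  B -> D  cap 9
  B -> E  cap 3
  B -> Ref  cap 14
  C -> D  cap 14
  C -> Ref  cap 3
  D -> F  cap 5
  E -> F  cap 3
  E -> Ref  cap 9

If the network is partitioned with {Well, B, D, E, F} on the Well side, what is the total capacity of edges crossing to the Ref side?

29

Edges leaving {Well, B, D, E, F}: B→C (6), B→Ref (14), E→Ref (9).
Cut capacity = 6 + 14 + 9 = 29.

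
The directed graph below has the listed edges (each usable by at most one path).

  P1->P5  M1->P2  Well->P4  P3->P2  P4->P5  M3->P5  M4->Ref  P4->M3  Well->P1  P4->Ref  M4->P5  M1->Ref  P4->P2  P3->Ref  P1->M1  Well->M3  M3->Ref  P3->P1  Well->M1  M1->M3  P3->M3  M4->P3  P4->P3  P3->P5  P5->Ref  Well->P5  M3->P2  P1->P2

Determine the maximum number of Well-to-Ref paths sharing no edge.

4

Assign every edge capacity 1; by Menger, the answer equals the max flow.
Path Well→P4→Ref (+1); total 1.
Path Well→M3→Ref (+1); total 2.
Path Well→M1→Ref (+1); total 3.
Path Well→P5→Ref (+1); total 4.
No residual Well→Ref path; max flow = 4.
Certifying cut of size 4: {M1→Ref, M3→Ref, P5→Ref, Well→P4}.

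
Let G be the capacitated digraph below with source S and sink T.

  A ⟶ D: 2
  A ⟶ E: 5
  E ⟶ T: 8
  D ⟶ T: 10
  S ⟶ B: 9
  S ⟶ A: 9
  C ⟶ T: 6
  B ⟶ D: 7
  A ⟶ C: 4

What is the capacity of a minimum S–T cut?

Augment S→A→C→T: bottleneck 4, flow now 4.
Augment S→A→D→T: bottleneck 2, flow now 6.
Augment S→A→E→T: bottleneck 3, flow now 9.
Augment S→B→D→T: bottleneck 7, flow now 16.
No augmenting path remains; maximum flow = 16.
By max-flow min-cut, the minimum cut capacity equals the max flow.
In the residual graph, reachable from S: {S, B}.
Min-cut edges: S→A (9), B→D (7); capacity 9 + 7 = 16.

16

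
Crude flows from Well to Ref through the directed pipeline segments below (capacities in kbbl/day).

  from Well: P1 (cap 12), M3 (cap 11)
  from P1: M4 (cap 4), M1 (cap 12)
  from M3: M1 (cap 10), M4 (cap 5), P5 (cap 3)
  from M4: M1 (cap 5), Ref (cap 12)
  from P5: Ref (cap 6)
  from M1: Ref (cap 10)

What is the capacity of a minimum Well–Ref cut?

22

Augment Well→P1→M4→Ref: bottleneck 4, flow now 4.
Augment Well→P1→M1→Ref: bottleneck 8, flow now 12.
Augment Well→M3→M4→Ref: bottleneck 5, flow now 17.
Augment Well→M3→P5→Ref: bottleneck 3, flow now 20.
Augment Well→M3→M1→Ref: bottleneck 2, flow now 22.
No augmenting path remains; maximum flow = 22.
By max-flow min-cut, the minimum cut capacity equals the max flow.
In the residual graph, reachable from Well: {Well, P1, M3, M1}.
Min-cut edges: P1→M4 (4), M3→M4 (5), M3→P5 (3), M1→Ref (10); capacity 4 + 5 + 3 + 10 = 22.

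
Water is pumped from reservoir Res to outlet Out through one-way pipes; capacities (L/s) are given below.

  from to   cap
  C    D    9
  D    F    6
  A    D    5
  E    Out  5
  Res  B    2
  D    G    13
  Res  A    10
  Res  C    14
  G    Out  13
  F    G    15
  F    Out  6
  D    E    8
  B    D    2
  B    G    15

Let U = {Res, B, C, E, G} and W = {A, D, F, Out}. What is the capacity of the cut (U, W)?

39

Edges leaving {Res, B, C, E, G}: Res→A (10), B→D (2), C→D (9), E→Out (5), G→Out (13).
Cut capacity = 10 + 2 + 9 + 5 + 13 = 39.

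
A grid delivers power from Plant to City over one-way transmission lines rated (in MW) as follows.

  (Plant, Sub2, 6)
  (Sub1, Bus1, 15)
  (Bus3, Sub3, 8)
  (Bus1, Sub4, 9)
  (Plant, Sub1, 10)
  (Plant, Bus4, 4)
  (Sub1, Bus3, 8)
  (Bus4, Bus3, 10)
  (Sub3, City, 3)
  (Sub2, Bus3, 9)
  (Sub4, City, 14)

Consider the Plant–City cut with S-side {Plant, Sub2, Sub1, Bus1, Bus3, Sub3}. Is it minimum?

Given cut capacity: 4 + 9 + 3 = 16.
Augment Plant→Sub2→Bus3→Sub3→City: bottleneck 3, flow now 3.
Augment Plant→Sub1→Bus1→Sub4→City: bottleneck 9, flow now 12.
No augmenting path remains; maximum flow = 12.
In the residual graph, reachable from Plant: {Plant, Sub2, Sub1, Bus4, Bus1, Bus3, Sub3}.
Min-cut edges: Bus1→Sub4 (9), Sub3→City (3); capacity 9 + 3 = 12.
Cut capacity 16 exceeds the max flow 12, so it is not minimum.

No — its capacity is 16, but the minimum cut has capacity 12.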